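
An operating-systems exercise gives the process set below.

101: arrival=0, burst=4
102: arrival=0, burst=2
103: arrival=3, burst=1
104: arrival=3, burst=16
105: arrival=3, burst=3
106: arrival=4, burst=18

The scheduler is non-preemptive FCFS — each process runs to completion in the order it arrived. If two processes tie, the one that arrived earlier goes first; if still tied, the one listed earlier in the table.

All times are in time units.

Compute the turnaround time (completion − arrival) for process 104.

20

Schedule: | 101 0-4 | 102 4-6 | 103 6-7 | 104 7-23 | 105 23-26 | 106 26-44 |
Completion: 101=4  102=6  103=7  104=23  105=26  106=44
Turnaround(104) = completion − arrival = 23 − 3 = 20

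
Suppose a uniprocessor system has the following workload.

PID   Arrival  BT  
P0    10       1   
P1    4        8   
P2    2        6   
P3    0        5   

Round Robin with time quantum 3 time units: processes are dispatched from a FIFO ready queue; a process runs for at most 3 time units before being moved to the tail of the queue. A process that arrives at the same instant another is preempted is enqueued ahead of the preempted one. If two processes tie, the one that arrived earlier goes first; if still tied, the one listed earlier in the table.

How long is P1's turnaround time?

Gantt: | P3 0-3 | P2 3-6 | P3 6-8 | P1 8-11 | P2 11-14 | P0 14-15 | P1 15-20 |
Completion: P0=15  P1=20  P2=14  P3=8
Turnaround (C−A): P0=5  P1=16  P2=12  P3=8
Turnaround(P1) = completion − arrival = 20 − 4 = 16

16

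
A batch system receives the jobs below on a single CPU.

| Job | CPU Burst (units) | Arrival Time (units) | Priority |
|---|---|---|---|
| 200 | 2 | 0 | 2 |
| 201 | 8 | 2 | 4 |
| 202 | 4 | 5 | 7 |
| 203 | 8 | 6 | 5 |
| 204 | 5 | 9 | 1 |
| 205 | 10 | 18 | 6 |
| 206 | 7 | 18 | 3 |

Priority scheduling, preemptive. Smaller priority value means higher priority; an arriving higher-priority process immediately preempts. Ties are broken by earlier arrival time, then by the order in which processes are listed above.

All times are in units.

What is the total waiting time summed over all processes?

Timeline: | 200 0-2 | 201 2-9 | 204 9-14 | 201 14-15 | 203 15-18 | 206 18-25 | 203 25-30 | 205 30-40 | 202 40-44 |
Completion: 200=2  201=15  202=44  203=30  204=14  205=40  206=25
Turnaround (C−A): 200=2  201=13  202=39  203=24  204=5  205=22  206=7
Waiting = turnaround − burst: 200=0, 201=5, 202=35, 203=16, 204=0, 205=12, 206=0
Total waiting = 0 + 5 + 35 + 16 + 0 + 12 + 0 = 68

68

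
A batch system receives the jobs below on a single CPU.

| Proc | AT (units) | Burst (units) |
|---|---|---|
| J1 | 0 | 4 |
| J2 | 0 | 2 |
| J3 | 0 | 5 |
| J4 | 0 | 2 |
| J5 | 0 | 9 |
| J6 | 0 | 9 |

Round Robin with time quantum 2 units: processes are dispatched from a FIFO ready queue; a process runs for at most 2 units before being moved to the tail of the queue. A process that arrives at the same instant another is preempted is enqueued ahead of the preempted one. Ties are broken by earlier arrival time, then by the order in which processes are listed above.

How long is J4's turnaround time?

Schedule: | J1 0-2 | J2 2-4 | J3 4-6 | J4 6-8 | J5 8-10 | J6 10-12 | J1 12-14 | J3 14-16 | J5 16-18 | J6 18-20 | J3 20-21 | J5 21-23 | J6 23-25 | J5 25-27 | J6 27-29 | J5 29-30 | J6 30-31 |
Completion: J1=14  J2=4  J3=21  J4=8  J5=30  J6=31
Turnaround (C−A): J1=14  J2=4  J3=21  J4=8  J5=30  J6=31
Turnaround(J4) = completion − arrival = 8 − 0 = 8

8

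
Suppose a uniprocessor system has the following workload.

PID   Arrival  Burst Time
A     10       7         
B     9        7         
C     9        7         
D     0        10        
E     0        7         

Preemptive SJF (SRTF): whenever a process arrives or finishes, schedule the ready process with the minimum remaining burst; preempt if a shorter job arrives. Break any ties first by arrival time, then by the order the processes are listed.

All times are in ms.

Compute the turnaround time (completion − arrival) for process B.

7

Schedule: | E 0-7 | D 7-9 | B 9-16 | C 16-23 | A 23-30 | D 30-38 |
Completion: A=30  B=16  C=23  D=38  E=7
Turnaround(B) = completion − arrival = 16 − 9 = 7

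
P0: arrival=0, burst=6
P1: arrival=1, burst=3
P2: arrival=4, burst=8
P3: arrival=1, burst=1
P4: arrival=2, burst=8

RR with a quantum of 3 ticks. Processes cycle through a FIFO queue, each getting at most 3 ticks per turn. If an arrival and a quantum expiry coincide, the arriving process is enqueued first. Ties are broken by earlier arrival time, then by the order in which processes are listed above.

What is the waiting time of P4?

14

Schedule: | P0 0-3 | P1 3-6 | P3 6-7 | P4 7-10 | P0 10-13 | P2 13-16 | P4 16-19 | P2 19-22 | P4 22-24 | P2 24-26 |
Completion: P0=13  P1=6  P2=26  P3=7  P4=24
Turnaround (C−A): P0=13  P1=5  P2=22  P3=6  P4=22
Waiting(P4) = turnaround − burst = 22 − 8 = 14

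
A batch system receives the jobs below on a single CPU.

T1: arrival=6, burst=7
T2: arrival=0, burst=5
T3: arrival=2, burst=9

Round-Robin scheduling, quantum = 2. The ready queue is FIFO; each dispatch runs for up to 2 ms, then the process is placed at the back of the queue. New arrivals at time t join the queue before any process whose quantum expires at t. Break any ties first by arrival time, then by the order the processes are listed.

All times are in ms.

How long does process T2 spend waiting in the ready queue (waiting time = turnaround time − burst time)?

6

Gantt: | T2 0-2 | T3 2-4 | T2 4-6 | T3 6-8 | T1 8-10 | T2 10-11 | T3 11-13 | T1 13-15 | T3 15-17 | T1 17-19 | T3 19-20 | T1 20-21 |
Completion: T1=21  T2=11  T3=20
Turnaround (C−A): T1=15  T2=11  T3=18
Waiting(T2) = turnaround − burst = 11 − 5 = 6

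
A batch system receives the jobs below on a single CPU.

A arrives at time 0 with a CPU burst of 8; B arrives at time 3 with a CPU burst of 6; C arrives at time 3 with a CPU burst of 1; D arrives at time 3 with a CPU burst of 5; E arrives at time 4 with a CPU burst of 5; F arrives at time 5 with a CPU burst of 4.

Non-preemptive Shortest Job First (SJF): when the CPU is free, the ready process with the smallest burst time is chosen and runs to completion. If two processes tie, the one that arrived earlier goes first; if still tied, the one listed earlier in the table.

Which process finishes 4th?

Timeline: | A 0-8 | C 8-9 | F 9-13 | D 13-18 | E 18-23 | B 23-29 |
Completion: A=8  B=29  C=9  D=18  E=23  F=13
Turnaround (C−A): A=8  B=26  C=6  D=15  E=19  F=8
Finish order: A → C → F → D → E → B

D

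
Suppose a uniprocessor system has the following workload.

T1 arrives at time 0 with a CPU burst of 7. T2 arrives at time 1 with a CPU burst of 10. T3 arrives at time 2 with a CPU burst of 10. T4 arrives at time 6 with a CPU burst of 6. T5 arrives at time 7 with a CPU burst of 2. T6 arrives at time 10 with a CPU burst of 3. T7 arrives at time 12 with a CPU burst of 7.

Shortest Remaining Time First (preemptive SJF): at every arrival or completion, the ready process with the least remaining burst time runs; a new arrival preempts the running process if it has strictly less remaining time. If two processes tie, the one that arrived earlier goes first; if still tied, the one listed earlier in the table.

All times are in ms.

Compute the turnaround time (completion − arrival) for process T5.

2

Timeline: | T1 0-7 | T5 7-9 | T4 9-10 | T6 10-13 | T4 13-18 | T7 18-25 | T2 25-35 | T3 35-45 |
Completion: T1=7  T2=35  T3=45  T4=18  T5=9  T6=13  T7=25
Turnaround(T5) = completion − arrival = 9 − 7 = 2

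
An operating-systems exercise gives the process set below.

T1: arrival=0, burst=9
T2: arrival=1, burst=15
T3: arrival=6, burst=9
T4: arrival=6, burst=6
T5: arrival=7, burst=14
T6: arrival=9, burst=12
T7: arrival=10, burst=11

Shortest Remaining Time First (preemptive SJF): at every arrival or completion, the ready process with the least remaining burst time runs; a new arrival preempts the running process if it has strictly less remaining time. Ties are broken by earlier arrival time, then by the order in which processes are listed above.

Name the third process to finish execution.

Schedule: | T1 0-9 | T4 9-15 | T3 15-24 | T7 24-35 | T6 35-47 | T5 47-61 | T2 61-76 |
Completion: T1=9  T2=76  T3=24  T4=15  T5=61  T6=47  T7=35
Turnaround (C−A): T1=9  T2=75  T3=18  T4=9  T5=54  T6=38  T7=25
Finish order: T1 → T4 → T3 → T7 → T6 → T5 → T2

T3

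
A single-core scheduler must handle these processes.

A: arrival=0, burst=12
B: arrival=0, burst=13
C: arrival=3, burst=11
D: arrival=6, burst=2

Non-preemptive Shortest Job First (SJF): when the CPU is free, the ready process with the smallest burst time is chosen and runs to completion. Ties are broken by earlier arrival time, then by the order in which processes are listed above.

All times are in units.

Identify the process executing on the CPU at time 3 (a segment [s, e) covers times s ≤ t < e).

Schedule: | A 0-12 | D 12-14 | C 14-25 | B 25-38 |
Completion: A=12  B=38  C=25  D=14
Turnaround (C−A): A=12  B=38  C=22  D=8

A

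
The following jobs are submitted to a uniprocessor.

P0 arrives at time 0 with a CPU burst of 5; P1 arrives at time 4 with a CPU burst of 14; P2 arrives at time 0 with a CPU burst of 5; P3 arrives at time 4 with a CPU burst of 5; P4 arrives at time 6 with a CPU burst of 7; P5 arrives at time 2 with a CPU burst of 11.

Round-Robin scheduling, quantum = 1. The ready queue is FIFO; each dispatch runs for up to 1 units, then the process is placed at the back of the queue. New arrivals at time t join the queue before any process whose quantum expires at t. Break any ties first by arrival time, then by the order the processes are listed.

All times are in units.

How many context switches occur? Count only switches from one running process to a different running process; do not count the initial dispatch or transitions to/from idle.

Gantt: | P0 0-1 | P2 1-2 | P0 2-3 | P5 3-4 | P2 4-5 | P0 5-6 | P1 6-7 | P3 7-8 | P5 8-9 | P2 9-10 | P4 10-11 | P0 11-12 | P1 12-13 | P3 13-14 | P5 14-15 | P2 15-16 | P4 16-17 | P0 17-18 | P1 18-19 | P3 19-20 | P5 20-21 | P2 21-22 | P4 22-23 | P1 23-24 | P3 24-25 | P5 25-26 | P4 26-27 | P1 27-28 | P3 28-29 | P5 29-30 | P4 30-31 | P1 31-32 | P5 32-33 | P4 33-34 | P1 34-35 | P5 35-36 | P4 36-37 | P1 37-38 | P5 38-39 | P1 39-40 | P5 40-41 | P1 41-42 | P5 42-43 | P1 43-47 |
Completion: P0=18  P1=47  P2=22  P3=29  P4=37  P5=43
Turnaround (C−A): P0=18  P1=43  P2=22  P3=25  P4=31  P5=41

43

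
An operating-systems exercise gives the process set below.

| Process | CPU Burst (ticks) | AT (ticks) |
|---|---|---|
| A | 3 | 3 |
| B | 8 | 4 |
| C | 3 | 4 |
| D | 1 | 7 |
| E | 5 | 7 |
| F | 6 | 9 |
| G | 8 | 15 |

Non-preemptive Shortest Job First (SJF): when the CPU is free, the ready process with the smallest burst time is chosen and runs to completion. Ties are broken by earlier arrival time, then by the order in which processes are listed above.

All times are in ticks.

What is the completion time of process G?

Gantt: | idle 0-3 | A 3-6 | C 6-9 | D 9-10 | E 10-15 | F 15-21 | B 21-29 | G 29-37 |
Completion: A=6  B=29  C=9  D=10  E=15  F=21  G=37
Turnaround (C−A): A=3  B=25  C=5  D=3  E=8  F=12  G=22

37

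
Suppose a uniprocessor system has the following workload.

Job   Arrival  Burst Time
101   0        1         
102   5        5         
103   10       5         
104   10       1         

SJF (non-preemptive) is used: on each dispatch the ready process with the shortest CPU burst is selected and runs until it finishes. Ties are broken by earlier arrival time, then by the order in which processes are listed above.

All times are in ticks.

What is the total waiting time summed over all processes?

Schedule: | 101 0-1 | idle 1-5 | 102 5-10 | 104 10-11 | 103 11-16 |
Completion: 101=1  102=10  103=16  104=11
Turnaround (C−A): 101=1  102=5  103=6  104=1
Waiting = turnaround − burst: 101=0, 102=0, 103=1, 104=0
Total waiting = 0 + 0 + 1 + 0 = 1

1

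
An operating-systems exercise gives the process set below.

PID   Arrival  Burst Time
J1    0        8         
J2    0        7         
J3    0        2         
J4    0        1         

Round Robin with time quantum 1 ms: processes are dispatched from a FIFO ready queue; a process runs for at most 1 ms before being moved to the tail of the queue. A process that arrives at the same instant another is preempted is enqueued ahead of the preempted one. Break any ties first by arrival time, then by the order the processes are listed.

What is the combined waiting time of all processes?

Timeline: | J1 0-1 | J2 1-2 | J3 2-3 | J4 3-4 | J1 4-5 | J2 5-6 | J3 6-7 | J1 7-8 | J2 8-9 | J1 9-10 | J2 10-11 | J1 11-12 | J2 12-13 | J1 13-14 | J2 14-15 | J1 15-16 | J2 16-17 | J1 17-18 |
Completion: J1=18  J2=17  J3=7  J4=4
Turnaround (C−A): J1=18  J2=17  J3=7  J4=4
Waiting = turnaround − burst: J1=10, J2=10, J3=5, J4=3
Total waiting = 10 + 10 + 5 + 3 = 28

28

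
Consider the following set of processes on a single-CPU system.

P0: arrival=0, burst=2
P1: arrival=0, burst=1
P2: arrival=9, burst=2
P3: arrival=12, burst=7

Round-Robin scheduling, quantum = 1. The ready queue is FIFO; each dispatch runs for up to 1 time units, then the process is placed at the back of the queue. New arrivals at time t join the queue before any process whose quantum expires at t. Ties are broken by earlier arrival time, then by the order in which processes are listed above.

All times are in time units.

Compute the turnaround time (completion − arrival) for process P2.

Schedule: | P0 0-1 | P1 1-2 | P0 2-3 | idle 3-9 | P2 9-11 | idle 11-12 | P3 12-19 |
Completion: P0=3  P1=2  P2=11  P3=19
Turnaround (C−A): P0=3  P1=2  P2=2  P3=7
Turnaround(P2) = completion − arrival = 11 − 9 = 2

2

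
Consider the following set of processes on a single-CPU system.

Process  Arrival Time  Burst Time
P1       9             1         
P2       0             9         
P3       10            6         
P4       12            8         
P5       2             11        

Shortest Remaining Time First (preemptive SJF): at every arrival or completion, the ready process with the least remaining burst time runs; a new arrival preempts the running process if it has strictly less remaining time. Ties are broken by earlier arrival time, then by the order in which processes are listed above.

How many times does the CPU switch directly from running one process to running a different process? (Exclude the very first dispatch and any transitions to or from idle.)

4

Schedule: | P2 0-9 | P1 9-10 | P3 10-16 | P4 16-24 | P5 24-35 |
Completion: P1=10  P2=9  P3=16  P4=24  P5=35
Turnaround (C−A): P1=1  P2=9  P3=6  P4=12  P5=33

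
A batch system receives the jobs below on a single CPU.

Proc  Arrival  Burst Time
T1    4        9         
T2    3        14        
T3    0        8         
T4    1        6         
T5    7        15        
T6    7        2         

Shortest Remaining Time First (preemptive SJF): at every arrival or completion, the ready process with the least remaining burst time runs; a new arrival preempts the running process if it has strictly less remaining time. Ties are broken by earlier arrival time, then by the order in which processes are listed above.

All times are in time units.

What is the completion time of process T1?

Schedule: | T3 0-1 | T4 1-7 | T6 7-9 | T3 9-16 | T1 16-25 | T2 25-39 | T5 39-54 |
Completion: T1=25  T2=39  T3=16  T4=7  T5=54  T6=9
Turnaround (C−A): T1=21  T2=36  T3=16  T4=6  T5=47  T6=2

25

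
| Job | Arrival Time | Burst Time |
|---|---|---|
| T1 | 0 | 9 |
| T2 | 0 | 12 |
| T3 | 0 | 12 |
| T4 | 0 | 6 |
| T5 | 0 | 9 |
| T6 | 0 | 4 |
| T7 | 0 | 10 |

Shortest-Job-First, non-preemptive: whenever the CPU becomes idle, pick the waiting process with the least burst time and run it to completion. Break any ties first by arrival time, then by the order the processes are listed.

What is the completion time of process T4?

10

Timeline: | T6 0-4 | T4 4-10 | T1 10-19 | T5 19-28 | T7 28-38 | T2 38-50 | T3 50-62 |
Completion: T1=19  T2=50  T3=62  T4=10  T5=28  T6=4  T7=38
Turnaround (C−A): T1=19  T2=50  T3=62  T4=10  T5=28  T6=4  T7=38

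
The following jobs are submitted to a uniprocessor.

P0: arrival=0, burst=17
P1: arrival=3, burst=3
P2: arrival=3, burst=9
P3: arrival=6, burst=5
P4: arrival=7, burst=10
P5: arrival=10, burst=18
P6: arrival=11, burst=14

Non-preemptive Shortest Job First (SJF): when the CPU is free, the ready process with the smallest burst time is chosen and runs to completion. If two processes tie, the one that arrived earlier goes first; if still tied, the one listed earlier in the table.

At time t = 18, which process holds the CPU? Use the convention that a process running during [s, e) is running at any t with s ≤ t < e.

P1

Gantt: | P0 0-17 | P1 17-20 | P3 20-25 | P2 25-34 | P4 34-44 | P6 44-58 | P5 58-76 |
Completion: P0=17  P1=20  P2=34  P3=25  P4=44  P5=76  P6=58
Turnaround (C−A): P0=17  P1=17  P2=31  P3=19  P4=37  P5=66  P6=47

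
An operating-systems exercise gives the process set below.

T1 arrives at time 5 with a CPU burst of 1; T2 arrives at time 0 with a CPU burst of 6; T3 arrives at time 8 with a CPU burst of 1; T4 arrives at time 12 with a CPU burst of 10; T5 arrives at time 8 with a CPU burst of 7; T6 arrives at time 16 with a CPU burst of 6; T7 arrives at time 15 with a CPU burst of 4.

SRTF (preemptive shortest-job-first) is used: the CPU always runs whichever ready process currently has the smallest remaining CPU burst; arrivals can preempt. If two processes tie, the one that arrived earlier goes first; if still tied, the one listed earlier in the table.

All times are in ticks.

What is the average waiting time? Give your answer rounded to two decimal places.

3.00

Gantt: | T2 0-6 | T1 6-7 | idle 7-8 | T3 8-9 | T5 9-16 | T7 16-20 | T6 20-26 | T4 26-36 |
Completion: T1=7  T2=6  T3=9  T4=36  T5=16  T6=26  T7=20
Turnaround (C−A): T1=2  T2=6  T3=1  T4=24  T5=8  T6=10  T7=5
Waiting times: T1=1, T2=0, T3=0, T4=14, T5=1, T6=4, T7=1
Average waiting = (1+0+0+14+1+4+1) / 7 = 21/7 = 3.00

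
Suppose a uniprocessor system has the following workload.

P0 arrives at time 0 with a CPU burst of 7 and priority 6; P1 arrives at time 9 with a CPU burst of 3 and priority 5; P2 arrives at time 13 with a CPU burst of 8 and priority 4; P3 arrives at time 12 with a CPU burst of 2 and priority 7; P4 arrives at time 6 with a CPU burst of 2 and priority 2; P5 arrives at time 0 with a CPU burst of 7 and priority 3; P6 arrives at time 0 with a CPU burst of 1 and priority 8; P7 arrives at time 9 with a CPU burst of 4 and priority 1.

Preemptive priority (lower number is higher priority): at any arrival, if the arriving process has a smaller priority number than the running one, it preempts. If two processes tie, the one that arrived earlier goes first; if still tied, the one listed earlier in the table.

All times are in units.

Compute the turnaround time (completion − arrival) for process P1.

Gantt: | P5 0-6 | P4 6-8 | P5 8-9 | P7 9-13 | P2 13-21 | P1 21-24 | P0 24-31 | P3 31-33 | P6 33-34 |
Completion: P0=31  P1=24  P2=21  P3=33  P4=8  P5=9  P6=34  P7=13
Turnaround(P1) = completion − arrival = 24 − 9 = 15

15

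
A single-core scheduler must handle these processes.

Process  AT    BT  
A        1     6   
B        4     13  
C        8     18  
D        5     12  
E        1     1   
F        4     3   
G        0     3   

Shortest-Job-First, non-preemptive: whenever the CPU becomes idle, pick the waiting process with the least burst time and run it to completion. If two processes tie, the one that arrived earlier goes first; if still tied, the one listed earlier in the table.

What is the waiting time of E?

2

Gantt: | G 0-3 | E 3-4 | F 4-7 | A 7-13 | D 13-25 | B 25-38 | C 38-56 |
Completion: A=13  B=38  C=56  D=25  E=4  F=7  G=3
Turnaround (C−A): A=12  B=34  C=48  D=20  E=3  F=3  G=3
Waiting(E) = turnaround − burst = 3 − 1 = 2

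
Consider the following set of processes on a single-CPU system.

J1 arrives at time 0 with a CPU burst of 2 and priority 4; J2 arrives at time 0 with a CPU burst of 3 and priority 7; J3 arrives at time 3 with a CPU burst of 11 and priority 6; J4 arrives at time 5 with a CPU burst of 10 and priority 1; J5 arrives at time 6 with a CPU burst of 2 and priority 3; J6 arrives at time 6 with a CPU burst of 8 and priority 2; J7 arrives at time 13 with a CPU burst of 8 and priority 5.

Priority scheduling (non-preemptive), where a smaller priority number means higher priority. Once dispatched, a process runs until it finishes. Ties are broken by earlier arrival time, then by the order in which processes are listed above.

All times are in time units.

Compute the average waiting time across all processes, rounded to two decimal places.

Timeline: | J1 0-2 | J2 2-5 | J4 5-15 | J6 15-23 | J5 23-25 | J7 25-33 | J3 33-44 |
Completion: J1=2  J2=5  J3=44  J4=15  J5=25  J6=23  J7=33
Waiting times: J1=0, J2=2, J3=30, J4=0, J5=17, J6=9, J7=12
Average waiting = (0+2+30+0+17+9+12) / 7 = 70/7 = 10.00

10.00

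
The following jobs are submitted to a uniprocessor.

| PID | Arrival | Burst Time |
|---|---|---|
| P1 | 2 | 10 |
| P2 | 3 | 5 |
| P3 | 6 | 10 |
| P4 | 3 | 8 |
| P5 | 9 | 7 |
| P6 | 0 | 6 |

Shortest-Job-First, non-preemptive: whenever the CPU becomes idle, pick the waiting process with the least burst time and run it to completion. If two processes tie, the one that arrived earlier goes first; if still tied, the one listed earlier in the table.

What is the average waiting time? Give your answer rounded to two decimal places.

Schedule: | P6 0-6 | P2 6-11 | P5 11-18 | P4 18-26 | P1 26-36 | P3 36-46 |
Completion: P1=36  P2=11  P3=46  P4=26  P5=18  P6=6
Waiting times: P1=24, P2=3, P3=30, P4=15, P5=2, P6=0
Average waiting = (24+3+30+15+2+0) / 6 = 74/6 = 12.33

12.33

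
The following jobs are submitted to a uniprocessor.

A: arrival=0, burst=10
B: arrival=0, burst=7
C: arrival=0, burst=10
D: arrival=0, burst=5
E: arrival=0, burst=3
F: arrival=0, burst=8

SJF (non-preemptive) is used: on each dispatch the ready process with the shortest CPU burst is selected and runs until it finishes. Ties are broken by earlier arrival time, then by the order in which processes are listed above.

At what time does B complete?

15

Gantt: | E 0-3 | D 3-8 | B 8-15 | F 15-23 | A 23-33 | C 33-43 |
Completion: A=33  B=15  C=43  D=8  E=3  F=23
Turnaround (C−A): A=33  B=15  C=43  D=8  E=3  F=23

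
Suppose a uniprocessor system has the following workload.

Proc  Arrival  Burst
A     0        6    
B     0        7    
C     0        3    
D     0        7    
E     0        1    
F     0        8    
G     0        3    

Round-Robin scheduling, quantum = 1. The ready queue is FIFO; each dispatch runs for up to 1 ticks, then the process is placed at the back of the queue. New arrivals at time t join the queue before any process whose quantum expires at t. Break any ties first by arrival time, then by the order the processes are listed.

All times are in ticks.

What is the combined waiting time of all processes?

Timeline: | A 0-1 | B 1-2 | C 2-3 | D 3-4 | E 4-5 | F 5-6 | G 6-7 | A 7-8 | B 8-9 | C 9-10 | D 10-11 | F 11-12 | G 12-13 | A 13-14 | B 14-15 | C 15-16 | D 16-17 | F 17-18 | G 18-19 | A 19-20 | B 20-21 | D 21-22 | F 22-23 | A 23-24 | B 24-25 | D 25-26 | F 26-27 | A 27-28 | B 28-29 | D 29-30 | F 30-31 | B 31-32 | D 32-33 | F 33-35 |
Completion: A=28  B=32  C=16  D=33  E=5  F=35  G=19
Waiting = turnaround − burst: A=22, B=25, C=13, D=26, E=4, F=27, G=16
Total waiting = 22 + 25 + 13 + 26 + 4 + 27 + 16 = 133

133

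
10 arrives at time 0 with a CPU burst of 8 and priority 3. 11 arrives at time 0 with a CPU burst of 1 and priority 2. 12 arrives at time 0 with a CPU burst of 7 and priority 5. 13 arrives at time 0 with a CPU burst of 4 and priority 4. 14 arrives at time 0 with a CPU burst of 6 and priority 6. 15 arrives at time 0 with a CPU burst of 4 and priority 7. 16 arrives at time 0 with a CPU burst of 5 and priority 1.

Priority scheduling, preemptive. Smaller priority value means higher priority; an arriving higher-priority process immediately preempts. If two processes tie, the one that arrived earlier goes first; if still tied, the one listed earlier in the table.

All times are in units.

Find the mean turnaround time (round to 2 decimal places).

19.14

Gantt: | 16 0-5 | 11 5-6 | 10 6-14 | 13 14-18 | 12 18-25 | 14 25-31 | 15 31-35 |
Completion: 10=14  11=6  12=25  13=18  14=31  15=35  16=5
Turnaround (C−A): 10=14  11=6  12=25  13=18  14=31  15=35  16=5
Turnaround times: 10=14, 11=6, 12=25, 13=18, 14=31, 15=35, 16=5
Average turnaround = (14+6+25+18+31+35+5) / 7 = 134/7 = 19.14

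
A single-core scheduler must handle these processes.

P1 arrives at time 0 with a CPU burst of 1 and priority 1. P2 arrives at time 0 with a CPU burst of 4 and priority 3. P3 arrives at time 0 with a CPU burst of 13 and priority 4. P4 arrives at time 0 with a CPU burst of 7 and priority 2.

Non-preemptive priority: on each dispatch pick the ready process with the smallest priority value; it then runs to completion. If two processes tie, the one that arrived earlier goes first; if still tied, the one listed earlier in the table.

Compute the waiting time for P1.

Schedule: | P1 0-1 | P4 1-8 | P2 8-12 | P3 12-25 |
Completion: P1=1  P2=12  P3=25  P4=8
Turnaround (C−A): P1=1  P2=12  P3=25  P4=8
Waiting(P1) = turnaround − burst = 1 − 1 = 0

0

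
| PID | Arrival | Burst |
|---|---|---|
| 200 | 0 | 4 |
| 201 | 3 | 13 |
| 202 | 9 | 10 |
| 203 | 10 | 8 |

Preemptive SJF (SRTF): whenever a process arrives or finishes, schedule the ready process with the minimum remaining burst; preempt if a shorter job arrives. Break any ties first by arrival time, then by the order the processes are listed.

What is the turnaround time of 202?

Timeline: | 200 0-4 | 201 4-17 | 203 17-25 | 202 25-35 |
Completion: 200=4  201=17  202=35  203=25
Turnaround (C−A): 200=4  201=14  202=26  203=15
Turnaround(202) = completion − arrival = 35 − 9 = 26

26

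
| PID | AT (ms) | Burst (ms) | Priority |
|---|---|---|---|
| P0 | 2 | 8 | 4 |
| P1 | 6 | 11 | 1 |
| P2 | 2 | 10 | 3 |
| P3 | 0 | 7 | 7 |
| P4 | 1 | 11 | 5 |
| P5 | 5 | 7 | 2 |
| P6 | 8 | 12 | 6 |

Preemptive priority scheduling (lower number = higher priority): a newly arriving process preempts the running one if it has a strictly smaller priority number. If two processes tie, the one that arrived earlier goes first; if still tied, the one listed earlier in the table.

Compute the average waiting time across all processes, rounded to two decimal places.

Timeline: | P3 0-1 | P4 1-2 | P2 2-5 | P5 5-6 | P1 6-17 | P5 17-23 | P2 23-30 | P0 30-38 | P4 38-48 | P6 48-60 | P3 60-66 |
Completion: P0=38  P1=17  P2=30  P3=66  P4=48  P5=23  P6=60
Turnaround (C−A): P0=36  P1=11  P2=28  P3=66  P4=47  P5=18  P6=52
Waiting times: P0=28, P1=0, P2=18, P3=59, P4=36, P5=11, P6=40
Average waiting = (28+0+18+59+36+11+40) / 7 = 192/7 = 27.43

27.43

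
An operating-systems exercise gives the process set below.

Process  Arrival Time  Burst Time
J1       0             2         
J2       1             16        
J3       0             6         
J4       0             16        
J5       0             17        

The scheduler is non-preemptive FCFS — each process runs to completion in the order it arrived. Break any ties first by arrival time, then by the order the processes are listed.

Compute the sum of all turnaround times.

131

Timeline: | J1 0-2 | J3 2-8 | J4 8-24 | J5 24-41 | J2 41-57 |
Completion: J1=2  J2=57  J3=8  J4=24  J5=41
Turnaround = completion − arrival: J1=2, J2=56, J3=8, J4=24, J5=41
Total turnaround = 2 + 56 + 8 + 24 + 41 = 131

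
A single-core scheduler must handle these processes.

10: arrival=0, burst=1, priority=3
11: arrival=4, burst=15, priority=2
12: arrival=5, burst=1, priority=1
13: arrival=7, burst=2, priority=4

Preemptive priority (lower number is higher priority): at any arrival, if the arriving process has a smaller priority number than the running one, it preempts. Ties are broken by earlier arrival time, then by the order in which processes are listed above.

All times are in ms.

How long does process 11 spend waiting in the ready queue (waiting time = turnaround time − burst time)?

Timeline: | 10 0-1 | idle 1-4 | 11 4-5 | 12 5-6 | 11 6-20 | 13 20-22 |
Completion: 10=1  11=20  12=6  13=22
Turnaround (C−A): 10=1  11=16  12=1  13=15
Waiting(11) = turnaround − burst = 16 − 15 = 1

1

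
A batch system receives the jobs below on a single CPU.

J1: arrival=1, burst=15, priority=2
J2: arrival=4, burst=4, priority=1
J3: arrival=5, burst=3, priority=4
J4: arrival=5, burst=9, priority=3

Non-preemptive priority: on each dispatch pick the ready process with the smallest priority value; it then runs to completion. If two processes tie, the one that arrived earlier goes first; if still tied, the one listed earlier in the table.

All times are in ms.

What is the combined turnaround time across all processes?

82

Timeline: | idle 0-1 | J1 1-16 | J2 16-20 | J4 20-29 | J3 29-32 |
Completion: J1=16  J2=20  J3=32  J4=29
Turnaround (C−A): J1=15  J2=16  J3=27  J4=24
Turnaround = completion − arrival: J1=15, J2=16, J3=27, J4=24
Total turnaround = 15 + 16 + 27 + 24 = 82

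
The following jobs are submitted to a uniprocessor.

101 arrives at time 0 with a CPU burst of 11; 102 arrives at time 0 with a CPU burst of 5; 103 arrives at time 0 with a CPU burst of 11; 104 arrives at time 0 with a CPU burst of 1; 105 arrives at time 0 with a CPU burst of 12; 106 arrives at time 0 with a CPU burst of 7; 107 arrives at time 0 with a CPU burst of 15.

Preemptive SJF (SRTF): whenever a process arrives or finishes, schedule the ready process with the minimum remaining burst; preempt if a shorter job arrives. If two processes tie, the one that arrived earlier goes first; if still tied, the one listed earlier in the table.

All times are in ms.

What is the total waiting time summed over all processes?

126

Gantt: | 104 0-1 | 102 1-6 | 106 6-13 | 101 13-24 | 103 24-35 | 105 35-47 | 107 47-62 |
Completion: 101=24  102=6  103=35  104=1  105=47  106=13  107=62
Turnaround (C−A): 101=24  102=6  103=35  104=1  105=47  106=13  107=62
Waiting = turnaround − burst: 101=13, 102=1, 103=24, 104=0, 105=35, 106=6, 107=47
Total waiting = 13 + 1 + 24 + 0 + 35 + 6 + 47 = 126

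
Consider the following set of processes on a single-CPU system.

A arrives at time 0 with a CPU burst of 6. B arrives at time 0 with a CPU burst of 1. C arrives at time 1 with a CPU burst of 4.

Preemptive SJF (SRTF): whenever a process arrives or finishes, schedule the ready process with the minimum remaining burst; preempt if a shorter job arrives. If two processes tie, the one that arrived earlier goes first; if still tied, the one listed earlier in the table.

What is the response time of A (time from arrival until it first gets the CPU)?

Timeline: | B 0-1 | C 1-5 | A 5-11 |
Completion: A=11  B=1  C=5
Turnaround (C−A): A=11  B=1  C=4
Response(A) = first start − arrival = 5 − 0 = 5

5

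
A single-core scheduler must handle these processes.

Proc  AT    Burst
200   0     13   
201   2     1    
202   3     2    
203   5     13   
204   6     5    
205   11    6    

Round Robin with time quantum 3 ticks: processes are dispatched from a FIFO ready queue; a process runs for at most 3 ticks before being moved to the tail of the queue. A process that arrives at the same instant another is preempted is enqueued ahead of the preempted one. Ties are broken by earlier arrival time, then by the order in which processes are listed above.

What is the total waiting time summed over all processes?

77

Schedule: | 200 0-3 | 201 3-4 | 202 4-6 | 200 6-9 | 203 9-12 | 204 12-15 | 200 15-18 | 205 18-21 | 203 21-24 | 204 24-26 | 200 26-29 | 205 29-32 | 203 32-35 | 200 35-36 | 203 36-40 |
Completion: 200=36  201=4  202=6  203=40  204=26  205=32
Turnaround (C−A): 200=36  201=2  202=3  203=35  204=20  205=21
Waiting = turnaround − burst: 200=23, 201=1, 202=1, 203=22, 204=15, 205=15
Total waiting = 23 + 1 + 1 + 22 + 15 + 15 = 77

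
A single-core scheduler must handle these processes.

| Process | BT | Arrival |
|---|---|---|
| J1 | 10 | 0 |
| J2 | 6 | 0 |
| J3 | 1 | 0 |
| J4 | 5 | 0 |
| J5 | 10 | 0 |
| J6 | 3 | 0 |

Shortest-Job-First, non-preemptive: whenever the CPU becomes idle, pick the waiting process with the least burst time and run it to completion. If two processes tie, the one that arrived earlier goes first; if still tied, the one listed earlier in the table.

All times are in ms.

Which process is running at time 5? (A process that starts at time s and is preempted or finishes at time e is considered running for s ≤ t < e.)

Timeline: | J3 0-1 | J6 1-4 | J4 4-9 | J2 9-15 | J1 15-25 | J5 25-35 |
Completion: J1=25  J2=15  J3=1  J4=9  J5=35  J6=4

J4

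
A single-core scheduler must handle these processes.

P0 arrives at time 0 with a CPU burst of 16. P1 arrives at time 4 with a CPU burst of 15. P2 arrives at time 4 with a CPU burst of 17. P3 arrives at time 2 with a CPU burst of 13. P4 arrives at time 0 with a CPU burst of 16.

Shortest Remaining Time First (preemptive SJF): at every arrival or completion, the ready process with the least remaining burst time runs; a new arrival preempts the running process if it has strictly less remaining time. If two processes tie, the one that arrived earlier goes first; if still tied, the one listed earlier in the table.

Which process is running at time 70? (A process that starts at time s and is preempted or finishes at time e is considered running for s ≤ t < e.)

Gantt: | P0 0-2 | P3 2-15 | P0 15-29 | P1 29-44 | P4 44-60 | P2 60-77 |
Completion: P0=29  P1=44  P2=77  P3=15  P4=60

P2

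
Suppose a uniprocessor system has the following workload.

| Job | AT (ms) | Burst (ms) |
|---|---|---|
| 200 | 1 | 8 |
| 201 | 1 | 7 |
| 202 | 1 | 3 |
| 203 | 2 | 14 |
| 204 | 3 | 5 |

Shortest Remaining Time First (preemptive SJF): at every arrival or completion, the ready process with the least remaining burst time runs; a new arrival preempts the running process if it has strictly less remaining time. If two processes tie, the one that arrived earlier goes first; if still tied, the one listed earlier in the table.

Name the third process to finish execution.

201

Schedule: | idle 0-1 | 202 1-4 | 204 4-9 | 201 9-16 | 200 16-24 | 203 24-38 |
Completion: 200=24  201=16  202=4  203=38  204=9
Turnaround (C−A): 200=23  201=15  202=3  203=36  204=6
Finish order: 202 → 204 → 201 → 200 → 203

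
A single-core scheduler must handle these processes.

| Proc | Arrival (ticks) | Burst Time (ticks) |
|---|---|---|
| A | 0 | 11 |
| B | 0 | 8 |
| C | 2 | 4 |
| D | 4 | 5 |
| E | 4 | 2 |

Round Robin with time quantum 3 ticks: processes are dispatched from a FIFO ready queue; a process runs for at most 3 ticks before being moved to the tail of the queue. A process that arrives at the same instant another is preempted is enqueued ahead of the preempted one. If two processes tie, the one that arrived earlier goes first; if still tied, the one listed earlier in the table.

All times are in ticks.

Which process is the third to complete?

Schedule: | A 0-3 | B 3-6 | C 6-9 | A 9-12 | D 12-15 | E 15-17 | B 17-20 | C 20-21 | A 21-24 | D 24-26 | B 26-28 | A 28-30 |
Completion: A=30  B=28  C=21  D=26  E=17
Turnaround (C−A): A=30  B=28  C=19  D=22  E=13
Finish order: E → C → D → B → A

D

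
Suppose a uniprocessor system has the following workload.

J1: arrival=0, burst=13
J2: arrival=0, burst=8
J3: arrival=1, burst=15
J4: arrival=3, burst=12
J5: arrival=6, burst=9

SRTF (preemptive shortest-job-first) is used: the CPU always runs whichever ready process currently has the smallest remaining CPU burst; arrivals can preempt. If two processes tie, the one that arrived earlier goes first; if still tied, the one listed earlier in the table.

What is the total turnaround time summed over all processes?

143

Timeline: | J2 0-8 | J5 8-17 | J4 17-29 | J1 29-42 | J3 42-57 |
Completion: J1=42  J2=8  J3=57  J4=29  J5=17
Turnaround = completion − arrival: J1=42, J2=8, J3=56, J4=26, J5=11
Total turnaround = 42 + 8 + 56 + 26 + 11 = 143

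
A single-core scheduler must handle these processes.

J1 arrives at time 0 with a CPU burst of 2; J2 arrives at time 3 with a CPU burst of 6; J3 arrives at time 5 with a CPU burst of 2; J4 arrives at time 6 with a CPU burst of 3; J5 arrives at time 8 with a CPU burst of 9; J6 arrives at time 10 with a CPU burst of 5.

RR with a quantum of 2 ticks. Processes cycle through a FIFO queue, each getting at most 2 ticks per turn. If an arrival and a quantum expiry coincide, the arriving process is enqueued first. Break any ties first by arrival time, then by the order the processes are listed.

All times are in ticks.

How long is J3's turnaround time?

2

Gantt: | J1 0-2 | idle 2-3 | J2 3-5 | J3 5-7 | J2 7-9 | J4 9-11 | J5 11-13 | J2 13-15 | J6 15-17 | J4 17-18 | J5 18-20 | J6 20-22 | J5 22-24 | J6 24-25 | J5 25-28 |
Completion: J1=2  J2=15  J3=7  J4=18  J5=28  J6=25
Turnaround (C−A): J1=2  J2=12  J3=2  J4=12  J5=20  J6=15
Turnaround(J3) = completion − arrival = 7 − 5 = 2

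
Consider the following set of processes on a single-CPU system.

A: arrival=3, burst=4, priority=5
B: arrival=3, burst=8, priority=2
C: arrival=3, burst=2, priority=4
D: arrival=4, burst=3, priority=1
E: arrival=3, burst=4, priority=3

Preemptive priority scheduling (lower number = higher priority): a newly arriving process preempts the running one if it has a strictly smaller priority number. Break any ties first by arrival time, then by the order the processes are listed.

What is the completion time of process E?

18

Gantt: | idle 0-3 | B 3-4 | D 4-7 | B 7-14 | E 14-18 | C 18-20 | A 20-24 |
Completion: A=24  B=14  C=20  D=7  E=18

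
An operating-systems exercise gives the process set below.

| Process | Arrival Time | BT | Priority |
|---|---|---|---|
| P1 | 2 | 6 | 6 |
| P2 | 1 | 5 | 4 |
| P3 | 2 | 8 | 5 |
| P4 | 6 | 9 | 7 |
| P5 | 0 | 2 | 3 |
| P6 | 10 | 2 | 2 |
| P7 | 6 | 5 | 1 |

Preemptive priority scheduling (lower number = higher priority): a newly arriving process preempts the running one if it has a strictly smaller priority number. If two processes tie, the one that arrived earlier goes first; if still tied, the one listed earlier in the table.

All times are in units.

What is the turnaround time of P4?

Gantt: | P5 0-2 | P2 2-6 | P7 6-11 | P6 11-13 | P2 13-14 | P3 14-22 | P1 22-28 | P4 28-37 |
Completion: P1=28  P2=14  P3=22  P4=37  P5=2  P6=13  P7=11
Turnaround(P4) = completion − arrival = 37 − 6 = 31

31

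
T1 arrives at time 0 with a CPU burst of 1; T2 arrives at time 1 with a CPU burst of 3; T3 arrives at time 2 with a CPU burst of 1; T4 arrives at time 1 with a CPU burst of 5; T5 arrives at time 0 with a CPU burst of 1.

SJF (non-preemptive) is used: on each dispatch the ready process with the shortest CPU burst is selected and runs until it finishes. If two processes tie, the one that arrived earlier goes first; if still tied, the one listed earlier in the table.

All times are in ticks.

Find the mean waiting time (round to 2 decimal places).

1.60

Timeline: | T1 0-1 | T5 1-2 | T3 2-3 | T2 3-6 | T4 6-11 |
Completion: T1=1  T2=6  T3=3  T4=11  T5=2
Turnaround (C−A): T1=1  T2=5  T3=1  T4=10  T5=2
Waiting times: T1=0, T2=2, T3=0, T4=5, T5=1
Average waiting = (0+2+0+5+1) / 5 = 8/5 = 1.60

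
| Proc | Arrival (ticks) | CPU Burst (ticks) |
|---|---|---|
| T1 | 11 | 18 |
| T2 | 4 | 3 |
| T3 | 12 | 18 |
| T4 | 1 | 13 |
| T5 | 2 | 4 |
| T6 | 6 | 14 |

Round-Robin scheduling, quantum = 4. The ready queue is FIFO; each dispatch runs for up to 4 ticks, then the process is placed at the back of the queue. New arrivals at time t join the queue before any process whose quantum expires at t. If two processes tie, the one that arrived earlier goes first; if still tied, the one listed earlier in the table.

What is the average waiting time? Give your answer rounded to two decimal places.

26.50

Schedule: | idle 0-1 | T4 1-5 | T5 5-9 | T2 9-12 | T4 12-16 | T6 16-20 | T1 20-24 | T3 24-28 | T4 28-32 | T6 32-36 | T1 36-40 | T3 40-44 | T4 44-45 | T6 45-49 | T1 49-53 | T3 53-57 | T6 57-59 | T1 59-63 | T3 63-67 | T1 67-69 | T3 69-71 |
Completion: T1=69  T2=12  T3=71  T4=45  T5=9  T6=59
Waiting times: T1=40, T2=5, T3=41, T4=31, T5=3, T6=39
Average waiting = (40+5+41+31+3+39) / 6 = 159/6 = 26.50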